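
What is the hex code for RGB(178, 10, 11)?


R = 178 → B2 (hex)
G = 10 → 0A (hex)
B = 11 → 0B (hex)
Hex = #B20A0B


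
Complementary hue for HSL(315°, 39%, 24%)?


Complement = opposite side of color wheel = hue + 180°
H' = (315 + 180) mod 360 = 135°
S and L unchanged.
= HSL(135°, 39%, 24%)


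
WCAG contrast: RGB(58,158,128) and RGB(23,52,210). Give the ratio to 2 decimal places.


Linearize each sRGB channel c=v/255: c/12.92 if c ≤ 0.04045 else ((c+0.055)/1.055)^2.4
L = 0.2126×R_lin + 0.7152×G_lin + 0.0722×B_lin
Color 1 (58,158,128):
  R=58: 58/255≈0.2275 > 0.04045 → ((0.2275+0.055)/1.055)^2.4 ≈ 0.04231
  G=158: 158/255≈0.6196 > 0.04045 → ((0.6196+0.055)/1.055)^2.4 ≈ 0.34191
  B=128: 128/255≈0.5020 > 0.04045 → ((0.5020+0.055)/1.055)^2.4 ≈ 0.21586
  L1 = 0.2126×0.04231 + 0.7152×0.34191 + 0.0722×0.21586 ≈ 0.26912
Color 2 (23,52,210):
  R=23: 23/255≈0.0902 > 0.04045 → ((0.0902+0.055)/1.055)^2.4 ≈ 0.00857
  G=52: 52/255≈0.2039 > 0.04045 → ((0.2039+0.055)/1.055)^2.4 ≈ 0.03434
  B=210: 210/255≈0.8235 > 0.04045 → ((0.8235+0.055)/1.055)^2.4 ≈ 0.64448
  L2 = 0.2126×0.00857 + 0.7152×0.03434 + 0.0722×0.64448 ≈ 0.07291
Lighter = 0.26912, Darker = 0.07291
Ratio = (L_lighter + 0.05) / (L_darker + 0.05)
Ratio = (0.26912 + 0.05) / (0.07291 + 0.05) = 0.31912 / 0.12291 ≈ 2.5963
Ratio ≈ 2.60:1


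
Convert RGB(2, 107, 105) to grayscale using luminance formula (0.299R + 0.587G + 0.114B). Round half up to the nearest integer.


Gray = 0.299×R + 0.587×G + 0.114×B
Gray = 0.299×2 + 0.587×107 + 0.114×105
Gray = 0.598 + 62.809 + 11.970
Gray = 75.377 → round half up → 75
Gray = 75


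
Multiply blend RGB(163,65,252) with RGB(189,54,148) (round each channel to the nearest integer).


Multiply: C = A×B/255, rounded to nearest integer
R: 163×189/255 = 30807/255 ≈ 120.812 → 121
G: 65×54/255 = 3510/255 ≈ 13.765 → 14
B: 252×148/255 = 37296/255 ≈ 146.259 → 146
= RGB(121, 14, 146)


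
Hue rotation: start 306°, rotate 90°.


New hue = (H + rotation) mod 360
New hue = (306 + 90) mod 360
= 396 mod 360
= 36°


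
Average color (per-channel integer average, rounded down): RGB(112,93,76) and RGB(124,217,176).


Midpoint: each channel = ⌊(C₁+C₂)/2⌋
R: ⌊(112+124)/2⌋ = 118
G: ⌊(93+217)/2⌋ = 155
B: ⌊(76+176)/2⌋ = 126
= RGB(118, 155, 126)


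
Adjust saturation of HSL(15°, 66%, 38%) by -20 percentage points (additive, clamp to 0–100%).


Original S = 66%
Adjustment = -20 percentage points
New S = 66 + (-20) = 46
Clamp to [0, 100] → 46
= HSL(15°, 46%, 38%)


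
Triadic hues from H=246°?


Triadic: equally spaced at 120° intervals
H1 = 246°
H2 = (246 + 120) mod 360 = 6°
H3 = (246 + 240) mod 360 = 126°
Triadic = 246°, 6°, 126°


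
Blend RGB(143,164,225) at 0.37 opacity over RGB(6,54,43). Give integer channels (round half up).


C = α×F + (1-α)×B, with 1-α = 0.63
R: 0.37×143 + 0.63×6 = 52.91 + 3.78 = 56.69 → 57
G: 0.37×164 + 0.63×54 = 60.68 + 34.02 = 94.70 → 95
B: 0.37×225 + 0.63×43 = 83.25 + 27.09 = 110.34 → 110
= RGB(57, 95, 110)


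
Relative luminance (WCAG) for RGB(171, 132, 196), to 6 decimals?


Linearize each channel (sRGB transfer function): c = v/255; c_lin = c/12.92 if c ≤ 0.04045, else ((c+0.055)/1.055)^2.4
  R: 171/255 ≈ 0.670588 > 0.04045 → ((0.670588+0.055)/1.055)^2.4 ≈ 0.407240
  G: 132/255 ≈ 0.517647 > 0.04045 → ((0.517647+0.055)/1.055)^2.4 ≈ 0.230740
  B: 196/255 ≈ 0.768627 > 0.04045 → ((0.768627+0.055)/1.055)^2.4 ≈ 0.552011
R_lin = 0.407240, G_lin = 0.230740, B_lin = 0.552011
L = 0.2126×R + 0.7152×G + 0.0722×B
L = 0.2126×0.407240 + 0.7152×0.230740 + 0.0722×0.552011
L ≈ 0.291460


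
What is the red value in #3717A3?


Color: #3717A3
R = 37 = 55
G = 17 = 23
B = A3 = 163
Red = 55


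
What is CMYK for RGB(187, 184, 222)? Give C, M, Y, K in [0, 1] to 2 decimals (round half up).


R'=187/255≈0.7333, G'=184/255≈0.7216, B'=222/255≈0.8706
K = 1 - max(R',G',B') = 1 - 222/255 = 33/255 = 0.12941… → 0.13
(1-R'-K)/(1-K) simplifies to (max-R)/max with max = 222:
C = (222-187)/222 = 35/222 = 0.15765… → 0.16
M = (222-184)/222 = 38/222 = 0.17117… → 0.17
Y = (222-222)/222 = 0/222 = 0 → 0.00
= CMYK(0.16, 0.17, 0.00, 0.13)


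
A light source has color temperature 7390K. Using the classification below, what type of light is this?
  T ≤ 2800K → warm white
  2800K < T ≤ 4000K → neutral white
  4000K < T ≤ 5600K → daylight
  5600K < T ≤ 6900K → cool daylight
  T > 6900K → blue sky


Temperature: 7390K
7390K > 6900K → blue sky
Classification: blue sky


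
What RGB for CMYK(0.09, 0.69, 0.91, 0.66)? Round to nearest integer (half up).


R = 255 × (1-C) × (1-K) = 255 × 0.91 × 0.34 = 78.897 → 79
G = 255 × (1-M) × (1-K) = 255 × 0.31 × 0.34 = 26.877 → 27
B = 255 × (1-Y) × (1-K) = 255 × 0.09 × 0.34 = 7.803 → 8
= RGB(79, 27, 8)


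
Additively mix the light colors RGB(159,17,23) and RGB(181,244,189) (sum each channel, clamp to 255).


Additive: each channel = min(255, C₁+C₂)
R: 159+181 = 340 → 255
G: 17+244 = 261 → 255
B: 23+189 = 212 → 212
= RGB(255, 255, 212)


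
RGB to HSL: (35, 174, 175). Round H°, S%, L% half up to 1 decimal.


Normalize: R'=35/255≈0.1373, G'=174/255≈0.6824, B'=175/255≈0.6863
Max=175/255, Min=35/255, Δ=Max-Min=140/255
L = (Max+Min)/2 = (175+35)/510 = 210/510 = 0.41176… → L = 41.2%
L ≤ 0.5 → S = Δ/(Max+Min) = 140/(175+35) = 140/210 = 0.66666… → S = 66.7%
(the 1/255 factors cancel in S and H, so raw channel differences can be used)
Max is B' → H = 60 × ((R-G)/Δ + 4) = 60 × ((35-174)/140 + 4)
  -139/140 + 4 = -0.9928… + 4 = 3.0071…
  H = 60 × 3.0071… = 180.428…° → H = 180.4°
= HSL(180.4°, 66.7%, 41.2%)


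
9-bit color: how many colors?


Colors = 2^bits = 2^9
= 512 colors


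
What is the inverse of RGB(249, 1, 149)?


Invert: (255-R, 255-G, 255-B)
R: 255-249 = 6
G: 255-1 = 254
B: 255-149 = 106
= RGB(6, 254, 106)


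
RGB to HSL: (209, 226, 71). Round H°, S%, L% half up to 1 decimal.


Normalize: R'=209/255≈0.8196, G'=226/255≈0.8863, B'=71/255≈0.2784
Max=226/255, Min=71/255, Δ=Max-Min=155/255
L = (Max+Min)/2 = (226+71)/510 = 297/510 = 0.58235… → L = 58.2%
L > 0.5 → S = Δ/(2-Max-Min) = 155/(510-226-71) = 155/213 = 0.72769… → S = 72.8%
(the 1/255 factors cancel in S and H, so raw channel differences can be used)
Max is G' → H = 60 × ((B-R)/Δ + 2) = 60 × ((71-209)/155 + 2)
  -138/155 + 2 = -0.8903… + 2 = 1.1096…
  H = 60 × 1.1096… = 66.580…° → H = 66.6°
= HSL(66.6°, 72.8%, 58.2%)


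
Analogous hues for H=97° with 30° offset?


Base hue: 97°
Left analog: (97 - 30) mod 360 = 67°
Right analog: (97 + 30) mod 360 = 127°
Analogous hues = 67° and 127°


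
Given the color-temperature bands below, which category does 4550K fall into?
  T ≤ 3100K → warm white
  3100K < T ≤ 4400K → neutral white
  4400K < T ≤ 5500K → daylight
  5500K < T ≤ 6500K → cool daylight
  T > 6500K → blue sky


Temperature: 4550K
4400K < 4550K ≤ 5500K → daylight
Classification: daylight


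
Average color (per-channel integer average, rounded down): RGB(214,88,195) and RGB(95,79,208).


Midpoint: each channel = ⌊(C₁+C₂)/2⌋
R: ⌊(214+95)/2⌋ = 154
G: ⌊(88+79)/2⌋ = 83
B: ⌊(195+208)/2⌋ = 201
= RGB(154, 83, 201)


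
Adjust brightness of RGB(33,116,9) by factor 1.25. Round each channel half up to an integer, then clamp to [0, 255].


Multiply each channel by 1.25, round half up, clamp to [0, 255]
R: 33×1.25 = 41.25 → round → 41
G: 116×1.25 = 145
B: 9×1.25 = 11.25 → round → 11
= RGB(41, 145, 11)


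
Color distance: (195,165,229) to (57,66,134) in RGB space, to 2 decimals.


d = √[(R₁-R₂)² + (G₁-G₂)² + (B₁-B₂)²]
d = √[(195-57)² + (165-66)² + (229-134)²]
d = √[19044 + 9801 + 9025]
d = √37870
d ≈ 194.60


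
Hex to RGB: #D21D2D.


D2 → 210 (R)
1D → 29 (G)
2D → 45 (B)
= RGB(210, 29, 45)


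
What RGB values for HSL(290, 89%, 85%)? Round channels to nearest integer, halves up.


H=290°, S=0.89, L=0.85
C = (1-|2L-1|)×S = (1-|0.70|)×0.89 = 0.267
H' = H/60 = 290/60 ≈ 4.8333; X = C×(1-|H' mod 2 - 1|) = 0.2225
m = L - C/2 = 0.85 - 0.1335 = 0.7165
Sector ⌊H'⌋ = 4 → (R',G',B') = (0.2225, 0.0, 0.267)
RGB = ((R'+m)×255, (G'+m)×255, (B'+m)×255) = (239.445, 182.7075, 250.7925)
Round half up → RGB(239, 183, 251)


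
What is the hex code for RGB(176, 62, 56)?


R = 176 → B0 (hex)
G = 62 → 3E (hex)
B = 56 → 38 (hex)
Hex = #B03E38


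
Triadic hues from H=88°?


Triadic: equally spaced at 120° intervals
H1 = 88°
H2 = (88 + 120) mod 360 = 208°
H3 = (88 + 240) mod 360 = 328°
Triadic = 88°, 208°, 328°


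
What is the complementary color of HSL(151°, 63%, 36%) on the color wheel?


Complement = opposite side of color wheel = hue + 180°
H' = (151 + 180) mod 360 = 331°
S and L unchanged.
= HSL(331°, 63%, 36%)


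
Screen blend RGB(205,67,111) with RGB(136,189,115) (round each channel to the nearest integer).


Screen: C = 255 - (255-A)×(255-B)/255, rounded to nearest integer
R: 255 - (255-205)×(255-136)/255 = 255 - 5950/255 ≈ 255 - 23.333 = 231.667 → 232
G: 255 - (255-67)×(255-189)/255 = 255 - 12408/255 ≈ 255 - 48.659 = 206.341 → 206
B: 255 - (255-111)×(255-115)/255 = 255 - 20160/255 ≈ 255 - 79.059 = 175.941 → 176
= RGB(232, 206, 176)


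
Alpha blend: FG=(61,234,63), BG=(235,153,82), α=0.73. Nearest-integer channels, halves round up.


C = α×F + (1-α)×B, with 1-α = 0.27
R: 0.73×61 + 0.27×235 = 44.53 + 63.45 = 107.98 → 108
G: 0.73×234 + 0.27×153 = 170.82 + 41.31 = 212.13 → 212
B: 0.73×63 + 0.27×82 = 45.99 + 22.14 = 68.13 → 68
= RGB(108, 212, 68)


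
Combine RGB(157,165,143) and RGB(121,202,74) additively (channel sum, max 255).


Additive: each channel = min(255, C₁+C₂)
R: 157+121 = 278 → 255
G: 165+202 = 367 → 255
B: 143+74 = 217 → 217
= RGB(255, 255, 217)


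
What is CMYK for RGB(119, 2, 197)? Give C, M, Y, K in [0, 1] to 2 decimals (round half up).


R'=119/255≈0.4667, G'=2/255≈0.0078, B'=197/255≈0.7725
K = 1 - max(R',G',B') = 1 - 197/255 = 58/255 = 0.22745… → 0.23
(1-R'-K)/(1-K) simplifies to (max-R)/max with max = 197:
C = (197-119)/197 = 78/197 = 0.39593… → 0.40
M = (197-2)/197 = 195/197 = 0.98984… → 0.99
Y = (197-197)/197 = 0/197 = 0 → 0.00
= CMYK(0.40, 0.99, 0.00, 0.23)


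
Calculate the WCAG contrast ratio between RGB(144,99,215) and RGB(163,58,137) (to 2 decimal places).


Linearize each sRGB channel c=v/255: c/12.92 if c ≤ 0.04045 else ((c+0.055)/1.055)^2.4
L = 0.2126×R_lin + 0.7152×G_lin + 0.0722×B_lin
Color 1 (144,99,215):
  R=144: 144/255≈0.5647 > 0.04045 → ((0.5647+0.055)/1.055)^2.4 ≈ 0.27889
  G=99: 99/255≈0.3882 > 0.04045 → ((0.3882+0.055)/1.055)^2.4 ≈ 0.12477
  B=215: 215/255≈0.8431 > 0.04045 → ((0.8431+0.055)/1.055)^2.4 ≈ 0.67954
  L1 = 0.2126×0.27889 + 0.7152×0.12477 + 0.0722×0.67954 ≈ 0.19759
Color 2 (163,58,137):
  R=163: 163/255≈0.6392 > 0.04045 → ((0.6392+0.055)/1.055)^2.4 ≈ 0.36625
  G=58: 58/255≈0.2275 > 0.04045 → ((0.2275+0.055)/1.055)^2.4 ≈ 0.04231
  B=137: 137/255≈0.5373 > 0.04045 → ((0.5373+0.055)/1.055)^2.4 ≈ 0.25016
  L2 = 0.2126×0.36625 + 0.7152×0.04231 + 0.0722×0.25016 ≈ 0.12619
Lighter = 0.19759, Darker = 0.12619
Ratio = (L_lighter + 0.05) / (L_darker + 0.05)
Ratio = (0.19759 + 0.05) / (0.12619 + 0.05) = 0.24759 / 0.17619 ≈ 1.4053
Ratio ≈ 1.41:1


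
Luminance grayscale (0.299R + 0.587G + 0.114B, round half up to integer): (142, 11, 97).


Gray = 0.299×R + 0.587×G + 0.114×B
Gray = 0.299×142 + 0.587×11 + 0.114×97
Gray = 42.458 + 6.457 + 11.058
Gray = 59.973 → round half up → 60
Gray = 60


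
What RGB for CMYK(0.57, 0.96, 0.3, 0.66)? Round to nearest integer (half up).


R = 255 × (1-C) × (1-K) = 255 × 0.43 × 0.34 = 37.281 → 37
G = 255 × (1-M) × (1-K) = 255 × 0.04 × 0.34 = 3.468 → 3
B = 255 × (1-Y) × (1-K) = 255 × 0.70 × 0.34 = 60.69 → 61
= RGB(37, 3, 61)


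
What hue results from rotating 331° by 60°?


New hue = (H + rotation) mod 360
New hue = (331 + 60) mod 360
= 391 mod 360
= 31°


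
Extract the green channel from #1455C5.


Color: #1455C5
R = 14 = 20
G = 55 = 85
B = C5 = 197
Green = 85


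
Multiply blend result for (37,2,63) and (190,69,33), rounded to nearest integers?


Multiply: C = A×B/255, rounded to nearest integer
R: 37×190/255 = 7030/255 ≈ 27.569 → 28
G: 2×69/255 = 138/255 ≈ 0.541 → 1
B: 63×33/255 = 2079/255 ≈ 8.153 → 8
= RGB(28, 1, 8)


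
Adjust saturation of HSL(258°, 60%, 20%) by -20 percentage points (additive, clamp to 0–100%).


Original S = 60%
Adjustment = -20 percentage points
New S = 60 + (-20) = 40
Clamp to [0, 100] → 40
= HSL(258°, 40%, 20%)


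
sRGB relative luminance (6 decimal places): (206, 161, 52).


Linearize each channel (sRGB transfer function): c = v/255; c_lin = c/12.92 if c ≤ 0.04045, else ((c+0.055)/1.055)^2.4
  R: 206/255 ≈ 0.807843 > 0.04045 → ((0.807843+0.055)/1.055)^2.4 ≈ 0.617207
  G: 161/255 ≈ 0.631373 > 0.04045 → ((0.631373+0.055)/1.055)^2.4 ≈ 0.356400
  B: 52/255 ≈ 0.203922 > 0.04045 → ((0.203922+0.055)/1.055)^2.4 ≈ 0.034340
R_lin = 0.617207, G_lin = 0.356400, B_lin = 0.034340
L = 0.2126×R + 0.7152×G + 0.0722×B
L = 0.2126×0.617207 + 0.7152×0.356400 + 0.0722×0.034340
L ≈ 0.388595


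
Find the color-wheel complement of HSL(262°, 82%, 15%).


Complement = opposite side of color wheel = hue + 180°
H' = (262 + 180) mod 360 = 82°
S and L unchanged.
= HSL(82°, 82%, 15%)


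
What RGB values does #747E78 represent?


74 → 116 (R)
7E → 126 (G)
78 → 120 (B)
= RGB(116, 126, 120)


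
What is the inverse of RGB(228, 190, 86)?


Invert: (255-R, 255-G, 255-B)
R: 255-228 = 27
G: 255-190 = 65
B: 255-86 = 169
= RGB(27, 65, 169)


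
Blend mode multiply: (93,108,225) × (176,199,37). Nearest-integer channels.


Multiply: C = A×B/255, rounded to nearest integer
R: 93×176/255 = 16368/255 ≈ 64.188 → 64
G: 108×199/255 = 21492/255 ≈ 84.282 → 84
B: 225×37/255 = 8325/255 ≈ 32.647 → 33
= RGB(64, 84, 33)


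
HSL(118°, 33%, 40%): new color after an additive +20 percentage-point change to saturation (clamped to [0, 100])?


Original S = 33%
Adjustment = +20 percentage points
New S = 33 + (20) = 53
Clamp to [0, 100] → 53
= HSL(118°, 53%, 40%)


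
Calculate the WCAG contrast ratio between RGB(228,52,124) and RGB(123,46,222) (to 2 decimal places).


Linearize each sRGB channel c=v/255: c/12.92 if c ≤ 0.04045 else ((c+0.055)/1.055)^2.4
L = 0.2126×R_lin + 0.7152×G_lin + 0.0722×B_lin
Color 1 (228,52,124):
  R=228: 228/255≈0.8941 > 0.04045 → ((0.8941+0.055)/1.055)^2.4 ≈ 0.77582
  G=52: 52/255≈0.2039 > 0.04045 → ((0.2039+0.055)/1.055)^2.4 ≈ 0.03434
  B=124: 124/255≈0.4863 > 0.04045 → ((0.4863+0.055)/1.055)^2.4 ≈ 0.20156
  L1 = 0.2126×0.77582 + 0.7152×0.03434 + 0.0722×0.20156 ≈ 0.20405
Color 2 (123,46,222):
  R=123: 123/255≈0.4824 > 0.04045 → ((0.4824+0.055)/1.055)^2.4 ≈ 0.19807
  G=46: 46/255≈0.1804 > 0.04045 → ((0.1804+0.055)/1.055)^2.4 ≈ 0.02732
  B=222: 222/255≈0.8706 > 0.04045 → ((0.8706+0.055)/1.055)^2.4 ≈ 0.73046
  L2 = 0.2126×0.19807 + 0.7152×0.02732 + 0.0722×0.73046 ≈ 0.11439
Lighter = 0.20405, Darker = 0.11439
Ratio = (L_lighter + 0.05) / (L_darker + 0.05)
Ratio = (0.20405 + 0.05) / (0.11439 + 0.05) = 0.25405 / 0.16439 ≈ 1.5454
Ratio ≈ 1.55:1


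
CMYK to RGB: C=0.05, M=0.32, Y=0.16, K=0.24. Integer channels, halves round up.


R = 255 × (1-C) × (1-K) = 255 × 0.95 × 0.76 = 184.11 → 184
G = 255 × (1-M) × (1-K) = 255 × 0.68 × 0.76 = 131.784 → 132
B = 255 × (1-Y) × (1-K) = 255 × 0.84 × 0.76 = 162.792 → 163
= RGB(184, 132, 163)


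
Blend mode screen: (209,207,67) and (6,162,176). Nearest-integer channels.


Screen: C = 255 - (255-A)×(255-B)/255, rounded to nearest integer
R: 255 - (255-209)×(255-6)/255 = 255 - 11454/255 ≈ 255 - 44.918 = 210.082 → 210
G: 255 - (255-207)×(255-162)/255 = 255 - 4464/255 ≈ 255 - 17.506 = 237.494 → 237
B: 255 - (255-67)×(255-176)/255 = 255 - 14852/255 ≈ 255 - 58.243 = 196.757 → 197
= RGB(210, 237, 197)


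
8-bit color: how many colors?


Colors = 2^bits = 2^8
= 256 colors


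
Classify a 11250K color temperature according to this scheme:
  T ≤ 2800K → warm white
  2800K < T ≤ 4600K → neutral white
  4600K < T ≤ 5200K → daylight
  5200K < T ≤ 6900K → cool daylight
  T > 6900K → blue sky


Temperature: 11250K
11250K > 6900K → blue sky
Classification: blue sky


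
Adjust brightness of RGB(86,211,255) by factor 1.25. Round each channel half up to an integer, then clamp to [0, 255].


Multiply each channel by 1.25, round half up, clamp to [0, 255]
R: 86×1.25 = 107.5 → round → 108
G: 211×1.25 = 263.75 → round → 264 → clamp → 255
B: 255×1.25 = 318.75 → round → 319 → clamp → 255
= RGB(108, 255, 255)


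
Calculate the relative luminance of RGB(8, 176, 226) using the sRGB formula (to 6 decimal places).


Linearize each channel (sRGB transfer function): c = v/255; c_lin = c/12.92 if c ≤ 0.04045, else ((c+0.055)/1.055)^2.4
  R: 8/255 ≈ 0.031373 ≤ 0.04045 → 0.031373/12.92 ≈ 0.002428
  G: 176/255 ≈ 0.690196 > 0.04045 → ((0.690196+0.055)/1.055)^2.4 ≈ 0.434154
  B: 226/255 ≈ 0.886275 > 0.04045 → ((0.886275+0.055)/1.055)^2.4 ≈ 0.760525
R_lin = 0.002428, G_lin = 0.434154, B_lin = 0.760525
L = 0.2126×R + 0.7152×G + 0.0722×B
L = 0.2126×0.002428 + 0.7152×0.434154 + 0.0722×0.760525
L ≈ 0.365933


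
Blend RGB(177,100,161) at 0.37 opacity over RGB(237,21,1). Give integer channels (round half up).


C = α×F + (1-α)×B, with 1-α = 0.63
R: 0.37×177 + 0.63×237 = 65.49 + 149.31 = 214.80 → 215
G: 0.37×100 + 0.63×21 = 37.00 + 13.23 = 50.23 → 50
B: 0.37×161 + 0.63×1 = 59.57 + 0.63 = 60.20 → 60
= RGB(215, 50, 60)


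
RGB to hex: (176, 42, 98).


R = 176 → B0 (hex)
G = 42 → 2A (hex)
B = 98 → 62 (hex)
Hex = #B02A62


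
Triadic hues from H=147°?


Triadic: equally spaced at 120° intervals
H1 = 147°
H2 = (147 + 120) mod 360 = 267°
H3 = (147 + 240) mod 360 = 27°
Triadic = 147°, 267°, 27°


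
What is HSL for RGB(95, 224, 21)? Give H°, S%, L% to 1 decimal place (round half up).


Normalize: R'=95/255≈0.3725, G'=224/255≈0.8784, B'=21/255≈0.0824
Max=224/255, Min=21/255, Δ=Max-Min=203/255
L = (Max+Min)/2 = (224+21)/510 = 245/510 = 0.48039… → L = 48.0%
L ≤ 0.5 → S = Δ/(Max+Min) = 203/(224+21) = 203/245 = 0.82857… → S = 82.9%
(the 1/255 factors cancel in S and H, so raw channel differences can be used)
Max is G' → H = 60 × ((B-R)/Δ + 2) = 60 × ((21-95)/203 + 2)
  -74/203 + 2 = -0.3645… + 2 = 1.6354…
  H = 60 × 1.6354… = 98.128…° → H = 98.1°
= HSL(98.1°, 82.9%, 48.0%)


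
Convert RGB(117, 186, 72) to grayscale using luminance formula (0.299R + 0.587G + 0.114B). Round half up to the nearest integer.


Gray = 0.299×R + 0.587×G + 0.114×B
Gray = 0.299×117 + 0.587×186 + 0.114×72
Gray = 34.983 + 109.182 + 8.208
Gray = 152.373 → round half up → 152
Gray = 152


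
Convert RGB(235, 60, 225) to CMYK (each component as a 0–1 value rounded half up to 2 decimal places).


R'=235/255≈0.9216, G'=60/255≈0.2353, B'=225/255≈0.8824
K = 1 - max(R',G',B') = 1 - 235/255 = 20/255 = 0.07843… → 0.08
(1-R'-K)/(1-K) simplifies to (max-R)/max with max = 235:
C = (235-235)/235 = 0/235 = 0 → 0.00
M = (235-60)/235 = 175/235 = 0.74468… → 0.74
Y = (235-225)/235 = 10/235 = 0.04255… → 0.04
= CMYK(0.00, 0.74, 0.04, 0.08)


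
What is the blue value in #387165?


Color: #387165
R = 38 = 56
G = 71 = 113
B = 65 = 101
Blue = 101


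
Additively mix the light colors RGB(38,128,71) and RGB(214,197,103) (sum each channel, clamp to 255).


Additive: each channel = min(255, C₁+C₂)
R: 38+214 = 252 → 252
G: 128+197 = 325 → 255
B: 71+103 = 174 → 174
= RGB(252, 255, 174)


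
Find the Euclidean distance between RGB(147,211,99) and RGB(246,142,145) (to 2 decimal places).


d = √[(R₁-R₂)² + (G₁-G₂)² + (B₁-B₂)²]
d = √[(147-246)² + (211-142)² + (99-145)²]
d = √[9801 + 4761 + 2116]
d = √16678
d ≈ 129.14


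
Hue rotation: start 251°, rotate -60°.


New hue = (H + rotation) mod 360
New hue = (251 -60) mod 360
= 191 mod 360
= 191°


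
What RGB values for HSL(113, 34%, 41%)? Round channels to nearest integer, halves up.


H=113°, S=0.34, L=0.41
C = (1-|2L-1|)×S = (1-|-0.18|)×0.34 = 0.2788
H' = H/60 = 113/60 ≈ 1.8833; X = C×(1-|H' mod 2 - 1|) ≈ 0.0325
m = L - C/2 = 0.41 - 0.1394 = 0.2706
Sector ⌊H'⌋ = 1 → (R',G',B') = (≈0.0325, 0.2788, 0.0)
RGB = ((R'+m)×255, (G'+m)×255, (B'+m)×255) = (77.2973, 140.097, 69.003)
Round half up → RGB(77, 140, 69)


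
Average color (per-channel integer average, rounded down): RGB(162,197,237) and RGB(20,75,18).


Midpoint: each channel = ⌊(C₁+C₂)/2⌋
R: ⌊(162+20)/2⌋ = 91
G: ⌊(197+75)/2⌋ = 136
B: ⌊(237+18)/2⌋ = 127
= RGB(91, 136, 127)


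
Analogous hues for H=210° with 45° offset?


Base hue: 210°
Left analog: (210 - 45) mod 360 = 165°
Right analog: (210 + 45) mod 360 = 255°
Analogous hues = 165° and 255°


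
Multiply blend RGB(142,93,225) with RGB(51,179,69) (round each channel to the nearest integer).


Multiply: C = A×B/255, rounded to nearest integer
R: 142×51/255 = 7242/255 ≈ 28.400 → 28
G: 93×179/255 = 16647/255 ≈ 65.282 → 65
B: 225×69/255 = 15525/255 ≈ 60.882 → 61
= RGB(28, 65, 61)


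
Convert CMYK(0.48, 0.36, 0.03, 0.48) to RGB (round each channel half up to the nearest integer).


R = 255 × (1-C) × (1-K) = 255 × 0.52 × 0.52 = 68.952 → 69
G = 255 × (1-M) × (1-K) = 255 × 0.64 × 0.52 = 84.864 → 85
B = 255 × (1-Y) × (1-K) = 255 × 0.97 × 0.52 = 128.622 → 129
= RGB(69, 85, 129)


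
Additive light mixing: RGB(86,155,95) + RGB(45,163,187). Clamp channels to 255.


Additive: each channel = min(255, C₁+C₂)
R: 86+45 = 131 → 131
G: 155+163 = 318 → 255
B: 95+187 = 282 → 255
= RGB(131, 255, 255)


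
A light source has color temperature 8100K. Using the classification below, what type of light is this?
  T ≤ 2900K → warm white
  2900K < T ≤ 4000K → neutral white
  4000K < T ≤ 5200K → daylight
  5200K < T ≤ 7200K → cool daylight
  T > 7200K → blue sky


Temperature: 8100K
8100K > 7200K → blue sky
Classification: blue sky


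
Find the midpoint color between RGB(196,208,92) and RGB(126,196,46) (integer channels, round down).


Midpoint: each channel = ⌊(C₁+C₂)/2⌋
R: ⌊(196+126)/2⌋ = 161
G: ⌊(208+196)/2⌋ = 202
B: ⌊(92+46)/2⌋ = 69
= RGB(161, 202, 69)


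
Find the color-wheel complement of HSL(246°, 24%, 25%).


Complement = opposite side of color wheel = hue + 180°
H' = (246 + 180) mod 360 = 66°
S and L unchanged.
= HSL(66°, 24%, 25%)


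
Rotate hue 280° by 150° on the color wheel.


New hue = (H + rotation) mod 360
New hue = (280 + 150) mod 360
= 430 mod 360
= 70°


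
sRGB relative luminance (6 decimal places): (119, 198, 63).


Linearize each channel (sRGB transfer function): c = v/255; c_lin = c/12.92 if c ≤ 0.04045, else ((c+0.055)/1.055)^2.4
  R: 119/255 ≈ 0.466667 > 0.04045 → ((0.466667+0.055)/1.055)^2.4 ≈ 0.184475
  G: 198/255 ≈ 0.776471 > 0.04045 → ((0.776471+0.055)/1.055)^2.4 ≈ 0.564712
  B: 63/255 ≈ 0.247059 > 0.04045 → ((0.247059+0.055)/1.055)^2.4 ≈ 0.049707
R_lin = 0.184475, G_lin = 0.564712, B_lin = 0.049707
L = 0.2126×R + 0.7152×G + 0.0722×B
L = 0.2126×0.184475 + 0.7152×0.564712 + 0.0722×0.049707
L ≈ 0.446690


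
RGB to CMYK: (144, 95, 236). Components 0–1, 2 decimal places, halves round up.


R'=144/255≈0.5647, G'=95/255≈0.3725, B'=236/255≈0.9255
K = 1 - max(R',G',B') = 1 - 236/255 = 19/255 = 0.07450… → 0.07
(1-R'-K)/(1-K) simplifies to (max-R)/max with max = 236:
C = (236-144)/236 = 92/236 = 0.38983… → 0.39
M = (236-95)/236 = 141/236 = 0.59745… → 0.60
Y = (236-236)/236 = 0/236 = 0 → 0.00
= CMYK(0.39, 0.60, 0.00, 0.07)


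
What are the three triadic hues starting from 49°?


Triadic: equally spaced at 120° intervals
H1 = 49°
H2 = (49 + 120) mod 360 = 169°
H3 = (49 + 240) mod 360 = 289°
Triadic = 49°, 169°, 289°


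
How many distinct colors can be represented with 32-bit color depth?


Colors = 2^bits = 2^32
= 4,294,967,296 colors


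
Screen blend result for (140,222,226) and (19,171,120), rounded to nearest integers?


Screen: C = 255 - (255-A)×(255-B)/255, rounded to nearest integer
R: 255 - (255-140)×(255-19)/255 = 255 - 27140/255 ≈ 255 - 106.431 = 148.569 → 149
G: 255 - (255-222)×(255-171)/255 = 255 - 2772/255 ≈ 255 - 10.871 = 244.129 → 244
B: 255 - (255-226)×(255-120)/255 = 255 - 3915/255 ≈ 255 - 15.353 = 239.647 → 240
= RGB(149, 244, 240)


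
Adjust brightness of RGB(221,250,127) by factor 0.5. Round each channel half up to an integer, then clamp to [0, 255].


Multiply each channel by 0.5, round half up, clamp to [0, 255]
R: 221×0.5 = 110.5 → round → 111
G: 250×0.5 = 125
B: 127×0.5 = 63.5 → round → 64
= RGB(111, 125, 64)


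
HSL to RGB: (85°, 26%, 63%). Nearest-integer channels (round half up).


H=85°, S=0.26, L=0.63
C = (1-|2L-1|)×S = (1-|0.26|)×0.26 = 0.1924
H' = H/60 = 85/60 ≈ 1.4167; X = C×(1-|H' mod 2 - 1|) ≈ 0.1122
m = L - C/2 = 0.63 - 0.0962 = 0.5338
Sector ⌊H'⌋ = 1 → (R',G',B') = (≈0.1122, 0.1924, 0.0)
RGB = ((R'+m)×255, (G'+m)×255, (B'+m)×255) = (164.7385, 185.181, 136.119)
Round half up → RGB(165, 185, 136)


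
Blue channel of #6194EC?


Color: #6194EC
R = 61 = 97
G = 94 = 148
B = EC = 236
Blue = 236


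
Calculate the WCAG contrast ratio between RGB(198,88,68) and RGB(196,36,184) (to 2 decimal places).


Linearize each sRGB channel c=v/255: c/12.92 if c ≤ 0.04045 else ((c+0.055)/1.055)^2.4
L = 0.2126×R_lin + 0.7152×G_lin + 0.0722×B_lin
Color 1 (198,88,68):
  R=198: 198/255≈0.7765 > 0.04045 → ((0.7765+0.055)/1.055)^2.4 ≈ 0.56471
  G=88: 88/255≈0.3451 > 0.04045 → ((0.3451+0.055)/1.055)^2.4 ≈ 0.09759
  B=68: 68/255≈0.2667 > 0.04045 → ((0.2667+0.055)/1.055)^2.4 ≈ 0.05781
  L1 = 0.2126×0.56471 + 0.7152×0.09759 + 0.0722×0.05781 ≈ 0.19403
Color 2 (196,36,184):
  R=196: 196/255≈0.7686 > 0.04045 → ((0.7686+0.055)/1.055)^2.4 ≈ 0.55201
  G=36: 36/255≈0.1412 > 0.04045 → ((0.1412+0.055)/1.055)^2.4 ≈ 0.01764
  B=184: 184/255≈0.7216 > 0.04045 → ((0.7216+0.055)/1.055)^2.4 ≈ 0.47932
  L2 = 0.2126×0.55201 + 0.7152×0.01764 + 0.0722×0.47932 ≈ 0.16458
Lighter = 0.19403, Darker = 0.16458
Ratio = (L_lighter + 0.05) / (L_darker + 0.05)
Ratio = (0.19403 + 0.05) / (0.16458 + 0.05) = 0.24403 / 0.21458 ≈ 1.1372
Ratio ≈ 1.14:1


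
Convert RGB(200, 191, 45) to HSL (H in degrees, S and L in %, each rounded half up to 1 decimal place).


Normalize: R'=200/255≈0.7843, G'=191/255≈0.7490, B'=45/255≈0.1765
Max=200/255, Min=45/255, Δ=Max-Min=155/255
L = (Max+Min)/2 = (200+45)/510 = 245/510 = 0.48039… → L = 48.0%
L ≤ 0.5 → S = Δ/(Max+Min) = 155/(200+45) = 155/245 = 0.63265… → S = 63.3%
(the 1/255 factors cancel in S and H, so raw channel differences can be used)
Max is R' → H = 60 × (((G-B)/Δ) mod 6) = 60 × (((191-45)/155) mod 6)
  146/155 = 0.9419…
  H = 60 × 0.9419… = 56.516…° → H = 56.5°
= HSL(56.5°, 63.3%, 48.0%)


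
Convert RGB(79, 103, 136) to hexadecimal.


R = 79 → 4F (hex)
G = 103 → 67 (hex)
B = 136 → 88 (hex)
Hex = #4F6788


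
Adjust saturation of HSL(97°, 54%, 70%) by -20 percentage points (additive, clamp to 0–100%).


Original S = 54%
Adjustment = -20 percentage points
New S = 54 + (-20) = 34
Clamp to [0, 100] → 34
= HSL(97°, 34%, 70%)


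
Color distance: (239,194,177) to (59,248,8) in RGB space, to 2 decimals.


d = √[(R₁-R₂)² + (G₁-G₂)² + (B₁-B₂)²]
d = √[(239-59)² + (194-248)² + (177-8)²]
d = √[32400 + 2916 + 28561]
d = √63877
d ≈ 252.74


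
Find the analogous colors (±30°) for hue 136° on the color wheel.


Base hue: 136°
Left analog: (136 - 30) mod 360 = 106°
Right analog: (136 + 30) mod 360 = 166°
Analogous hues = 106° and 166°


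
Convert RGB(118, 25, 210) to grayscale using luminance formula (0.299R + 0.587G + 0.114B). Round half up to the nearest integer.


Gray = 0.299×R + 0.587×G + 0.114×B
Gray = 0.299×118 + 0.587×25 + 0.114×210
Gray = 35.282 + 14.675 + 23.940
Gray = 73.897 → round half up → 74
Gray = 74


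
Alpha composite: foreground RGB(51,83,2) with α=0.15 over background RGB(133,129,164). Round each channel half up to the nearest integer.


C = α×F + (1-α)×B, with 1-α = 0.85
R: 0.15×51 + 0.85×133 = 7.65 + 113.05 = 120.70 → 121
G: 0.15×83 + 0.85×129 = 12.45 + 109.65 = 122.10 → 122
B: 0.15×2 + 0.85×164 = 0.30 + 139.40 = 139.70 → 140
= RGB(121, 122, 140)


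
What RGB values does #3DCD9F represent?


3D → 61 (R)
CD → 205 (G)
9F → 159 (B)
= RGB(61, 205, 159)


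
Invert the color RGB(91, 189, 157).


Invert: (255-R, 255-G, 255-B)
R: 255-91 = 164
G: 255-189 = 66
B: 255-157 = 98
= RGB(164, 66, 98)


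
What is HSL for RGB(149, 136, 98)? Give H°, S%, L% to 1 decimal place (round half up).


Normalize: R'=149/255≈0.5843, G'=136/255≈0.5333, B'=98/255≈0.3843
Max=149/255, Min=98/255, Δ=Max-Min=51/255
L = (Max+Min)/2 = (149+98)/510 = 247/510 = 0.48431… → L = 48.4%
L ≤ 0.5 → S = Δ/(Max+Min) = 51/(149+98) = 51/247 = 0.20647… → S = 20.6%
(the 1/255 factors cancel in S and H, so raw channel differences can be used)
Max is R' → H = 60 × (((G-B)/Δ) mod 6) = 60 × (((136-98)/51) mod 6)
  38/51 = 0.7450…
  H = 60 × 0.7450… = 44.705…° → H = 44.7°
= HSL(44.7°, 20.6%, 48.4%)


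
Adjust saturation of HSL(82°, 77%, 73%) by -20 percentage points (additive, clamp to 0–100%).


Original S = 77%
Adjustment = -20 percentage points
New S = 77 + (-20) = 57
Clamp to [0, 100] → 57
= HSL(82°, 57%, 73%)


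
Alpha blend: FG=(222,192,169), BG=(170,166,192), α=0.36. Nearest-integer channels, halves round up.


C = α×F + (1-α)×B, with 1-α = 0.64
R: 0.36×222 + 0.64×170 = 79.92 + 108.80 = 188.72 → 189
G: 0.36×192 + 0.64×166 = 69.12 + 106.24 = 175.36 → 175
B: 0.36×169 + 0.64×192 = 60.84 + 122.88 = 183.72 → 184
= RGB(189, 175, 184)


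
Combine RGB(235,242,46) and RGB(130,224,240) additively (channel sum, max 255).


Additive: each channel = min(255, C₁+C₂)
R: 235+130 = 365 → 255
G: 242+224 = 466 → 255
B: 46+240 = 286 → 255
= RGB(255, 255, 255)


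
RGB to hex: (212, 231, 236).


R = 212 → D4 (hex)
G = 231 → E7 (hex)
B = 236 → EC (hex)
Hex = #D4E7EC


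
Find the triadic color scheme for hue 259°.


Triadic: equally spaced at 120° intervals
H1 = 259°
H2 = (259 + 120) mod 360 = 19°
H3 = (259 + 240) mod 360 = 139°
Triadic = 259°, 19°, 139°


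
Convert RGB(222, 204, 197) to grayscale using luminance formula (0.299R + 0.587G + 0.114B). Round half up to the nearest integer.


Gray = 0.299×R + 0.587×G + 0.114×B
Gray = 0.299×222 + 0.587×204 + 0.114×197
Gray = 66.378 + 119.748 + 22.458
Gray = 208.584 → round half up → 209
Gray = 209


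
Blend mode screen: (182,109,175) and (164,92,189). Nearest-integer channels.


Screen: C = 255 - (255-A)×(255-B)/255, rounded to nearest integer
R: 255 - (255-182)×(255-164)/255 = 255 - 6643/255 ≈ 255 - 26.051 = 228.949 → 229
G: 255 - (255-109)×(255-92)/255 = 255 - 23798/255 ≈ 255 - 93.325 = 161.675 → 162
B: 255 - (255-175)×(255-189)/255 = 255 - 5280/255 ≈ 255 - 20.706 = 234.294 → 234
= RGB(229, 162, 234)


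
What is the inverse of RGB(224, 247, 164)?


Invert: (255-R, 255-G, 255-B)
R: 255-224 = 31
G: 255-247 = 8
B: 255-164 = 91
= RGB(31, 8, 91)


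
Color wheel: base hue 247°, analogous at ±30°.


Base hue: 247°
Left analog: (247 - 30) mod 360 = 217°
Right analog: (247 + 30) mod 360 = 277°
Analogous hues = 217° and 277°


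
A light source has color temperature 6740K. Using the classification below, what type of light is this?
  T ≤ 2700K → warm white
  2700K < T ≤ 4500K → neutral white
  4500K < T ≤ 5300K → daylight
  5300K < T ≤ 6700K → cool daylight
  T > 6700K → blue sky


Temperature: 6740K
6740K > 6700K → blue sky
Classification: blue sky


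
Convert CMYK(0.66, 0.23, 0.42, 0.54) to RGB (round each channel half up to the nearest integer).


R = 255 × (1-C) × (1-K) = 255 × 0.34 × 0.46 = 39.882 → 40
G = 255 × (1-M) × (1-K) = 255 × 0.77 × 0.46 = 90.321 → 90
B = 255 × (1-Y) × (1-K) = 255 × 0.58 × 0.46 = 68.034 → 68
= RGB(40, 90, 68)


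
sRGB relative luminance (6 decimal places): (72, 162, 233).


Linearize each channel (sRGB transfer function): c = v/255; c_lin = c/12.92 if c ≤ 0.04045, else ((c+0.055)/1.055)^2.4
  R: 72/255 ≈ 0.282353 > 0.04045 → ((0.282353+0.055)/1.055)^2.4 ≈ 0.064803
  G: 162/255 ≈ 0.635294 > 0.04045 → ((0.635294+0.055)/1.055)^2.4 ≈ 0.361307
  B: 233/255 ≈ 0.913725 > 0.04045 → ((0.913725+0.055)/1.055)^2.4 ≈ 0.814847
R_lin = 0.064803, G_lin = 0.361307, B_lin = 0.814847
L = 0.2126×R + 0.7152×G + 0.0722×B
L = 0.2126×0.064803 + 0.7152×0.361307 + 0.0722×0.814847
L ≈ 0.331016


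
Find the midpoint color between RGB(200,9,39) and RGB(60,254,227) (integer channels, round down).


Midpoint: each channel = ⌊(C₁+C₂)/2⌋
R: ⌊(200+60)/2⌋ = 130
G: ⌊(9+254)/2⌋ = 131
B: ⌊(39+227)/2⌋ = 133
= RGB(130, 131, 133)


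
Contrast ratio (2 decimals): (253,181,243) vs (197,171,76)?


Linearize each sRGB channel c=v/255: c/12.92 if c ≤ 0.04045 else ((c+0.055)/1.055)^2.4
L = 0.2126×R_lin + 0.7152×G_lin + 0.0722×B_lin
Color 1 (253,181,243):
  R=253: 253/255≈0.9922 > 0.04045 → ((0.9922+0.055)/1.055)^2.4 ≈ 0.98225
  G=181: 181/255≈0.7098 > 0.04045 → ((0.7098+0.055)/1.055)^2.4 ≈ 0.46208
  B=243: 243/255≈0.9529 > 0.04045 → ((0.9529+0.055)/1.055)^2.4 ≈ 0.89627
  L1 = 0.2126×0.98225 + 0.7152×0.46208 + 0.0722×0.89627 ≈ 0.60401
Color 2 (197,171,76):
  R=197: 197/255≈0.7725 > 0.04045 → ((0.7725+0.055)/1.055)^2.4 ≈ 0.55834
  G=171: 171/255≈0.6706 > 0.04045 → ((0.6706+0.055)/1.055)^2.4 ≈ 0.40724
  B=76: 76/255≈0.2980 > 0.04045 → ((0.2980+0.055)/1.055)^2.4 ≈ 0.07227
  L2 = 0.2126×0.55834 + 0.7152×0.40724 + 0.0722×0.07227 ≈ 0.41518
Lighter = 0.60401, Darker = 0.41518
Ratio = (L_lighter + 0.05) / (L_darker + 0.05)
Ratio = (0.60401 + 0.05) / (0.41518 + 0.05) = 0.65401 / 0.46518 ≈ 1.4059
Ratio ≈ 1.41:1


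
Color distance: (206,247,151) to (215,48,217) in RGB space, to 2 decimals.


d = √[(R₁-R₂)² + (G₁-G₂)² + (B₁-B₂)²]
d = √[(206-215)² + (247-48)² + (151-217)²]
d = √[81 + 39601 + 4356]
d = √44038
d ≈ 209.85


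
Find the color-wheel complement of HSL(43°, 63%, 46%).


Complement = opposite side of color wheel = hue + 180°
H' = (43 + 180) mod 360 = 223°
S and L unchanged.
= HSL(223°, 63%, 46%)


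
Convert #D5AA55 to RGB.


D5 → 213 (R)
AA → 170 (G)
55 → 85 (B)
= RGB(213, 170, 85)


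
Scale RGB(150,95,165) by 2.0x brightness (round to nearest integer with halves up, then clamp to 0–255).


Multiply each channel by 2.0, round half up, clamp to [0, 255]
R: 150×2.0 = 300 → clamp → 255
G: 95×2.0 = 190
B: 165×2.0 = 330 → clamp → 255
= RGB(255, 190, 255)


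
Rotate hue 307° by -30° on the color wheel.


New hue = (H + rotation) mod 360
New hue = (307 -30) mod 360
= 277 mod 360
= 277°


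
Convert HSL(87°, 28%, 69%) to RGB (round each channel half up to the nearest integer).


H=87°, S=0.28, L=0.69
C = (1-|2L-1|)×S = (1-|0.38|)×0.28 = 0.1736
H' = H/60 = 87/60 ≈ 1.4500; X = C×(1-|H' mod 2 - 1|) = 0.09548
m = L - C/2 = 0.69 - 0.0868 = 0.6032
Sector ⌊H'⌋ = 1 → (R',G',B') = (0.09548, 0.1736, 0.0)
RGB = ((R'+m)×255, (G'+m)×255, (B'+m)×255) = (178.1634, 198.084, 153.816)
Round half up → RGB(178, 198, 154)


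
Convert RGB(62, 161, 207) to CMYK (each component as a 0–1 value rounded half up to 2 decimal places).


R'=62/255≈0.2431, G'=161/255≈0.6314, B'=207/255≈0.8118
K = 1 - max(R',G',B') = 1 - 207/255 = 48/255 = 0.18823… → 0.19
(1-R'-K)/(1-K) simplifies to (max-R)/max with max = 207:
C = (207-62)/207 = 145/207 = 0.70048… → 0.70
M = (207-161)/207 = 46/207 = 0.22222… → 0.22
Y = (207-207)/207 = 0/207 = 0 → 0.00
= CMYK(0.70, 0.22, 0.00, 0.19)


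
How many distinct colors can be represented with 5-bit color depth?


Colors = 2^bits = 2^5
= 32 colors


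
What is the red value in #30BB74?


Color: #30BB74
R = 30 = 48
G = BB = 187
B = 74 = 116
Red = 48


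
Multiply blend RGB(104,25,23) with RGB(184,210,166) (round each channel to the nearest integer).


Multiply: C = A×B/255, rounded to nearest integer
R: 104×184/255 = 19136/255 ≈ 75.043 → 75
G: 25×210/255 = 5250/255 ≈ 20.588 → 21
B: 23×166/255 = 3818/255 ≈ 14.973 → 15
= RGB(75, 21, 15)


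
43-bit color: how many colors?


Colors = 2^bits = 2^43
= 8,796,093,022,208 colors


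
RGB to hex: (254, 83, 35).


R = 254 → FE (hex)
G = 83 → 53 (hex)
B = 35 → 23 (hex)
Hex = #FE5323


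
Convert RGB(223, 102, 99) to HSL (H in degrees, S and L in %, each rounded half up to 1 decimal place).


Normalize: R'=223/255≈0.8745, G'=102/255≈0.4000, B'=99/255≈0.3882
Max=223/255, Min=99/255, Δ=Max-Min=124/255
L = (Max+Min)/2 = (223+99)/510 = 322/510 = 0.63137… → L = 63.1%
L > 0.5 → S = Δ/(2-Max-Min) = 124/(510-223-99) = 124/188 = 0.65957… → S = 66.0%
(the 1/255 factors cancel in S and H, so raw channel differences can be used)
Max is R' → H = 60 × (((G-B)/Δ) mod 6) = 60 × (((102-99)/124) mod 6)
  3/124 = 0.0241…
  H = 60 × 0.0241… = 1.451…° → H = 1.5°
= HSL(1.5°, 66.0%, 63.1%)


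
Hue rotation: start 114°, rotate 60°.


New hue = (H + rotation) mod 360
New hue = (114 + 60) mod 360
= 174 mod 360
= 174°


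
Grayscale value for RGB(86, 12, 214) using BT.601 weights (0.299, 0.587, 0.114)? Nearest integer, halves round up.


Gray = 0.299×R + 0.587×G + 0.114×B
Gray = 0.299×86 + 0.587×12 + 0.114×214
Gray = 25.714 + 7.044 + 24.396
Gray = 57.154 → round half up → 57
Gray = 57


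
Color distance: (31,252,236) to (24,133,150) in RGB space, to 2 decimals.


d = √[(R₁-R₂)² + (G₁-G₂)² + (B₁-B₂)²]
d = √[(31-24)² + (252-133)² + (236-150)²]
d = √[49 + 14161 + 7396]
d = √21606
d ≈ 146.99


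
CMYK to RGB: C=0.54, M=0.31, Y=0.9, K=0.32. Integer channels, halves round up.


R = 255 × (1-C) × (1-K) = 255 × 0.46 × 0.68 = 79.764 → 80
G = 255 × (1-M) × (1-K) = 255 × 0.69 × 0.68 = 119.646 → 120
B = 255 × (1-Y) × (1-K) = 255 × 0.10 × 0.68 = 17.34 → 17
= RGB(80, 120, 17)


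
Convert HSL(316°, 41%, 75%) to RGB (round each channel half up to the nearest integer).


H=316°, S=0.41, L=0.75
C = (1-|2L-1|)×S = (1-|0.50|)×0.41 = 0.205
H' = H/60 = 316/60 ≈ 5.2667; X = C×(1-|H' mod 2 - 1|) ≈ 0.1503
m = L - C/2 = 0.75 - 0.1025 = 0.6475
Sector ⌊H'⌋ = 5 → (R',G',B') = (0.205, 0.0, ≈0.1503)
RGB = ((R'+m)×255, (G'+m)×255, (B'+m)×255) = (217.3875, 165.1125, 203.4475)
Round half up → RGB(217, 165, 203)


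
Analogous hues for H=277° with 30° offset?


Base hue: 277°
Left analog: (277 - 30) mod 360 = 247°
Right analog: (277 + 30) mod 360 = 307°
Analogous hues = 247° and 307°


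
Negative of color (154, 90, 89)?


Invert: (255-R, 255-G, 255-B)
R: 255-154 = 101
G: 255-90 = 165
B: 255-89 = 166
= RGB(101, 165, 166)


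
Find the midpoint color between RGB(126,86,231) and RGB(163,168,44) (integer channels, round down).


Midpoint: each channel = ⌊(C₁+C₂)/2⌋
R: ⌊(126+163)/2⌋ = 144
G: ⌊(86+168)/2⌋ = 127
B: ⌊(231+44)/2⌋ = 137
= RGB(144, 127, 137)
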